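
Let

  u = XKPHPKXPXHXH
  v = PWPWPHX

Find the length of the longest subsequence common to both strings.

5

One common subsequence of length 5: P [3,1] → P [5,3] → P [8,5] → H [10,6] → X [11,7]. Since dp[12][7] = 5, nothing longer is possible.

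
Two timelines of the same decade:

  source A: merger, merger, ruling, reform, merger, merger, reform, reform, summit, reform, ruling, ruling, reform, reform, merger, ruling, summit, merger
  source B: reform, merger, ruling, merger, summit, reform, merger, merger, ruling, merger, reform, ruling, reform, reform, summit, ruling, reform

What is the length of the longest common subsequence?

Taking merger [1,2], merger [2,4], reform [4,6], merger [5,8], merger [6,10], reform [7,13], reform [8,14], summit [9,15], ruling [12,16], reform [14,17] gives a common subsequence of length 10. The LCS DP gives dp[18][17] = 10, so this is optimal.

10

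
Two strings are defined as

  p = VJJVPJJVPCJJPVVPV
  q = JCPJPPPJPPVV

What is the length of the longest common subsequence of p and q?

Match J (p #2, q #1) → J (p #3, q #4) → P (p #5, q #7) → J (p #7, q #8) → P (p #9, q #9) → P (p #13, q #10) → V (p #15, q #11) → V (p #17, q #12) — 8 characters in the same relative order in both, and the DP table's final entry dp[17][12] is also 8, so no common subsequence is longer.

8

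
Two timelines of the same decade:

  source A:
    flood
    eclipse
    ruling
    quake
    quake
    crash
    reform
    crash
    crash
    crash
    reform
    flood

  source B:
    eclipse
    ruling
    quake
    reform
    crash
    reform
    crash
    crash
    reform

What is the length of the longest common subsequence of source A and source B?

Pick eclipse at source A[2]=source B[1] → ruling at source A[3]=source B[2] → quake at source A[4]=source B[3] → crash at source A[6]=source B[5] → reform at source A[7]=source B[6] → crash at source A[9]=source B[7] → crash at source A[10]=source B[8] → reform at source A[11]=source B[9]; all 8 events appear in both, in order. The LCS DP gives dp[12][9] = 8, so this is optimal.

8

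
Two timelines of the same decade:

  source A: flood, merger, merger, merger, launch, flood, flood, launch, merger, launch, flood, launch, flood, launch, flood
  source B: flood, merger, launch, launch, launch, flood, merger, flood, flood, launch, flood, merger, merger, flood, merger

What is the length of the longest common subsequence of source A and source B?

One common subsequence of length 9: flood [1,1]; then merger [2,2]; then launch [5,5]; then flood [6,6]; then flood [7,8]; then flood [11,9]; then launch [12,10]; then flood [13,11]; then flood [15,14]. The LCS DP gives dp[15][15] = 9, so this is optimal.

9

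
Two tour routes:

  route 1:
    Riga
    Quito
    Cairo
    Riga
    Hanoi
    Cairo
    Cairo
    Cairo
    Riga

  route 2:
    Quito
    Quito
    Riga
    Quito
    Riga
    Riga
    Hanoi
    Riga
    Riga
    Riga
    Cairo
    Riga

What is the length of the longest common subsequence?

Match Riga at route 1[1]=route 2[3]; then Quito at route 1[2]=route 2[4]; then Riga at route 1[4]=route 2[6]; then Hanoi at route 1[5]=route 2[7]; then Cairo at route 1[8]=route 2[11]; then Riga at route 1[9]=route 2[12] — 6 stops in the same relative order in both. dp[9][12] = 6 confirms this is the maximum.

6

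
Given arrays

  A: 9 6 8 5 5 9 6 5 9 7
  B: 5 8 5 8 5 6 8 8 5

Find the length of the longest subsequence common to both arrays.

Match 8 (A #3, B #2), 5 (A #4, B #3), 5 (A #5, B #5), 6 (A #7, B #6), 5 (A #8, B #9) — 5 values in the same relative order in both. dp[10][9] = 5 confirms this is the maximum.

5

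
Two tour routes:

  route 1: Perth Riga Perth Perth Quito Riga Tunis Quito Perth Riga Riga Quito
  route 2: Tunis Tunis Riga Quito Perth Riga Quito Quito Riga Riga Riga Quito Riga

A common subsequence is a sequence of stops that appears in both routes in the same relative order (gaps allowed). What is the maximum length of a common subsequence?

One common subsequence of length 7: Perth [1,5], Riga [2,6], Quito [5,8], Riga [6,9], Riga [10,10], Riga [11,11], Quito [12,12]. Since dp[12][13] = 7, nothing longer is possible.

7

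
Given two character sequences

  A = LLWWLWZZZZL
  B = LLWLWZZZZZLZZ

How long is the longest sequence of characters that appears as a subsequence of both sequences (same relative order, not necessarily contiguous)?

One common subsequence of length 10: L (A #1, B #1), then L (A #2, B #2), then W (A #4, B #3), then L (A #5, B #4), then W (A #6, B #5), then Z (A #7, B #7), then Z (A #8, B #8), then Z (A #9, B #9), then Z (A #10, B #10), then L (A #11, B #11), and the DP table's final entry dp[11][13] is also 10, so no common subsequence is longer.

10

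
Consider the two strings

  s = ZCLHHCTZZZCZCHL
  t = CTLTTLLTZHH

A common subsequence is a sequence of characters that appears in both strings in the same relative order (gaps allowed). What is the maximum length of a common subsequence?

5

Pick C [2,1], L [3,7], T [7,8], Z [8,9], H [14,11]; all 5 characters appear in both, in order. The LCS DP gives dp[15][11] = 5, so this is optimal.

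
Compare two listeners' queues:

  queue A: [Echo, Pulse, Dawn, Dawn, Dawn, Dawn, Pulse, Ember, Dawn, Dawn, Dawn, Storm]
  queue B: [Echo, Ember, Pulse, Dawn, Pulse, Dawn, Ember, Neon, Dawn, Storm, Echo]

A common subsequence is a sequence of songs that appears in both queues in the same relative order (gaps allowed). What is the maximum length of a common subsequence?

7

One common subsequence of length 7: Echo at queue A[1]=queue B[1], Pulse at queue A[2]=queue B[3], Dawn at queue A[3]=queue B[4], Dawn at queue A[6]=queue B[6], Ember at queue A[8]=queue B[7], Dawn at queue A[11]=queue B[9], Storm at queue A[12]=queue B[10]. dp[12][11] = 7 confirms this is the maximum.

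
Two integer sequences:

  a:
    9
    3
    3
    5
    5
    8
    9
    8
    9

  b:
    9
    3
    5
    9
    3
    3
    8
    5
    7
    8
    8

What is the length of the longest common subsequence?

6

Pick 9 [1,4]; then 3 [2,5]; then 3 [3,6]; then 5 [4,8]; then 8 [6,10]; then 8 [8,11]; all 6 values appear in both, in order. dp[9][11] = 6 confirms this is the maximum.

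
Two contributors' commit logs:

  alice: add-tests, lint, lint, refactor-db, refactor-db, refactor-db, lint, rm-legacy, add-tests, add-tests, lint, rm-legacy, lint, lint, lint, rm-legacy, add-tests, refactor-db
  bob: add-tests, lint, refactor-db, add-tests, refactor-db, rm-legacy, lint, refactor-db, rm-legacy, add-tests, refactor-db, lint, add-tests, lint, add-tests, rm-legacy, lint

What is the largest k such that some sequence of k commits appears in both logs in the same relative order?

Match add-tests (alice #1, bob #1), lint (alice #3, bob #2), refactor-db (alice #4, bob #3), refactor-db (alice #5, bob #5), refactor-db (alice #6, bob #8), rm-legacy (alice #8, bob #9), add-tests (alice #9, bob #10), add-tests (alice #10, bob #13), lint (alice #11, bob #14), rm-legacy (alice #12, bob #16), lint (alice #15, bob #17) — 11 commits in the same relative order in both, and the DP table's final entry dp[18][17] is also 11, so no common subsequence is longer.

11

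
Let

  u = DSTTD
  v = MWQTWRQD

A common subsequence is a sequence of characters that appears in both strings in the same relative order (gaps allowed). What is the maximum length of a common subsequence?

Let dp[i][j] be the LCS length of the first i characters of u and the first j characters of v. dp[i][j] = dp[i-1][j-1]+1 when the i-th and j-th characters match, else max(dp[i-1][j], dp[i][j-1]).
    ·  M  W  Q  T  W  R  Q  D
 ·  0  0  0  0  0  0  0  0  0
 D  0  0  0  0  0  0  0  0  1
 S  0  0  0  0  0  0  0  0  1
 T  0  0  0  0  1  1  1  1  1
 T  0  0  0  0  1  1  1  1  1
 D  0  0  0  0  1  1  1  1  2
dp[5][8] = 2. One LCS (by backtracking along matches): TD.

2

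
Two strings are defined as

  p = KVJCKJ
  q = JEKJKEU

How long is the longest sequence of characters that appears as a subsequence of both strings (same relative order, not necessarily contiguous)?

Let dp[i][j] be the LCS length of the first i characters of p and the first j characters of q. dp[i][j] = dp[i-1][j-1]+1 when the i-th and j-th characters match, else max(dp[i-1][j], dp[i][j-1]).
    ·  J  E  K  J  K  E  U
 ·  0  0  0  0  0  0  0  0
 K  0  0  0  1  1  1  1  1
 V  0  0  0  1  1  1  1  1
 J  0  1  1  1  2  2  2  2
 C  0  1  1  1  2  2  2  2
 K  0  1  1  2  2  3  3  3
 J  0  1  1  2  3  3  3  3
dp[6][7] = 3. One LCS (by backtracking along matches): KJK.

3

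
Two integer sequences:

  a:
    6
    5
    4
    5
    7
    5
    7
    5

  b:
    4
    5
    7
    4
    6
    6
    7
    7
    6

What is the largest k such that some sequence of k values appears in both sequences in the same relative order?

Taking 5 at a[2]=b[2], then 4 at a[3]=b[4], then 7 at a[5]=b[7], then 7 at a[7]=b[8] gives a common subsequence of length 4. Since dp[8][9] = 4, nothing longer is possible.

4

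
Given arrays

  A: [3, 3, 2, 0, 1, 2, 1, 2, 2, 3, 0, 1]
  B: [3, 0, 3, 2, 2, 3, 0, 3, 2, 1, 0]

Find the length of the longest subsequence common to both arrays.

7

One common subsequence of length 7: 3 [1,1], 3 [2,3], 2 [3,5], 0 [4,7], 2 [6,9], 1 [7,10], 0 [11,11]. Since dp[12][11] = 7, nothing longer is possible.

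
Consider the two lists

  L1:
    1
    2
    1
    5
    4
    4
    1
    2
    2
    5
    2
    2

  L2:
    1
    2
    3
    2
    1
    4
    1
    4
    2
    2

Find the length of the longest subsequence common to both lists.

Pick 1 [1,1], then 2 [2,4], then 1 [3,5], then 4 [5,6], then 4 [6,8], then 2 [11,9], then 2 [12,10]; all 7 values appear in both, in order. dp[12][10] = 7 confirms this is the maximum.

7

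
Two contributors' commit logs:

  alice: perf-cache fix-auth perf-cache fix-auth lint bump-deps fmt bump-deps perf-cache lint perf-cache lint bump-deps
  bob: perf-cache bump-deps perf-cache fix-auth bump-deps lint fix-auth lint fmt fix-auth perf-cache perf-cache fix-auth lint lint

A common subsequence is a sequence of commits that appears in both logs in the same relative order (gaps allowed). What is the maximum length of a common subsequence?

One common subsequence of length 8: perf-cache (alice #1, bob #3) → fix-auth (alice #2, bob #4) → fix-auth (alice #4, bob #7) → lint (alice #5, bob #8) → fmt (alice #7, bob #9) → perf-cache (alice #9, bob #12) → lint (alice #10, bob #14) → lint (alice #12, bob #15). Since dp[13][15] = 8, nothing longer is possible.

8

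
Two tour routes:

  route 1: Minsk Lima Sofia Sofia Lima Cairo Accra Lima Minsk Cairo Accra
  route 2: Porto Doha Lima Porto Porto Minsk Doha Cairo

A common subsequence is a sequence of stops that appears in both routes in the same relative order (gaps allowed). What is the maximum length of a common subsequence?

One common subsequence of length 3: Lima at route 1[2]=route 2[3], Minsk at route 1[9]=route 2[6], Cairo at route 1[10]=route 2[8]. dp[11][8] = 3 confirms this is the maximum.

3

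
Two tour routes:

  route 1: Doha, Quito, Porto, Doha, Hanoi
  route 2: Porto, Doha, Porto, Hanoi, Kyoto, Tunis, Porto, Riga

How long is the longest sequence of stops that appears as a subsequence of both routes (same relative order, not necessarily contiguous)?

Pick Doha at route 1[1]=route 2[2]; then Porto at route 1[3]=route 2[3]; then Hanoi at route 1[5]=route 2[4]; all 3 stops appear in both, in order. dp[5][8] = 3 confirms this is the maximum.

3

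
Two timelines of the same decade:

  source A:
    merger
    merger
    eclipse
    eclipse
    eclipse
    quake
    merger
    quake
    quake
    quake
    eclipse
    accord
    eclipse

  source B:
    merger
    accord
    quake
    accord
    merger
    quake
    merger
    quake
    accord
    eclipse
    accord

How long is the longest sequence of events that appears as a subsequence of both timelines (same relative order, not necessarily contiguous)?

Taking merger (source A #1, source B #1), then merger (source A #2, source B #5), then quake (source A #6, source B #6), then merger (source A #7, source B #7), then quake (source A #8, source B #8), then eclipse (source A #11, source B #10), then accord (source A #12, source B #11) gives a common subsequence of length 7. Since dp[13][11] = 7, nothing longer is possible.

7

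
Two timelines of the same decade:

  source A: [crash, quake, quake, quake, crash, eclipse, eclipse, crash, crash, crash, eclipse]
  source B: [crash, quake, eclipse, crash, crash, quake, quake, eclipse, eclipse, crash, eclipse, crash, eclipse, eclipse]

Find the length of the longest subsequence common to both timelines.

Pick crash [1,1], quake [2,2], quake [3,6], quake [4,7], eclipse [6,8], eclipse [7,9], crash [8,10], crash [9,12], eclipse [11,14]; all 9 events appear in both, in order, and the DP table's final entry dp[11][14] is also 9, so no common subsequence is longer.

9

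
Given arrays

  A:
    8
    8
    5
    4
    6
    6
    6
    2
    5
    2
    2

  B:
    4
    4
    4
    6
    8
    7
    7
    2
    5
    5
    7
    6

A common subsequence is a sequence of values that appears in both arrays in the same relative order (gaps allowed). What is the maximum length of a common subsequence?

4

Pick 4 (A #4, B #3); then 6 (A #5, B #4); then 2 (A #8, B #8); then 5 (A #9, B #10); all 4 values appear in both, in order. Since dp[11][12] = 4, nothing longer is possible.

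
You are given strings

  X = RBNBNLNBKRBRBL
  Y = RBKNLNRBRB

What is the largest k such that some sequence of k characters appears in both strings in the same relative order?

Pick R at X[1]=Y[1], B at X[2]=Y[2], N at X[5]=Y[4], L at X[6]=Y[5], N at X[7]=Y[6], R at X[10]=Y[7], B at X[11]=Y[8], R at X[12]=Y[9], B at X[13]=Y[10]; all 9 characters appear in both, in order. Since dp[14][10] = 9, nothing longer is possible.

9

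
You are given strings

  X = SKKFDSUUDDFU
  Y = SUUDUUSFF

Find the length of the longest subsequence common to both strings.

One common subsequence of length 5: S (X #1, Y #1), then D (X #5, Y #4), then U (X #7, Y #5), then U (X #8, Y #6), then F (X #11, Y #9), and the DP table's final entry dp[12][9] is also 5, so no common subsequence is longer.

5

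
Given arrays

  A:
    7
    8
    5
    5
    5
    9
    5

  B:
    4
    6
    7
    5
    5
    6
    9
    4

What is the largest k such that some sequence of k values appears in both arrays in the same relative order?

One common subsequence of length 4: 7 at A[1]=B[3] → 5 at A[3]=B[4] → 5 at A[4]=B[5] → 9 at A[6]=B[7]. dp[7][8] = 4 confirms this is the maximum.

4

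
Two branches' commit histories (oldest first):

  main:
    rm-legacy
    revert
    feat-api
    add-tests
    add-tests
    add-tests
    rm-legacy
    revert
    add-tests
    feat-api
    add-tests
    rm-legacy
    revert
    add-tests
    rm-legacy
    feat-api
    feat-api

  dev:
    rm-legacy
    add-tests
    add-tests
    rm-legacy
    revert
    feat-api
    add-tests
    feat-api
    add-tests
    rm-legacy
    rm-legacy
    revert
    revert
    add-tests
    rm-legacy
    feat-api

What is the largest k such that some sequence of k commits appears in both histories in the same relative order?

13

Taking rm-legacy (main #1, dev #1) → add-tests (main #5, dev #2) → add-tests (main #6, dev #3) → rm-legacy (main #7, dev #4) → revert (main #8, dev #5) → add-tests (main #9, dev #7) → feat-api (main #10, dev #8) → add-tests (main #11, dev #9) → rm-legacy (main #12, dev #11) → revert (main #13, dev #13) → add-tests (main #14, dev #14) → rm-legacy (main #15, dev #15) → feat-api (main #17, dev #16) gives a common subsequence of length 13. dp[17][16] = 13 confirms this is the maximum.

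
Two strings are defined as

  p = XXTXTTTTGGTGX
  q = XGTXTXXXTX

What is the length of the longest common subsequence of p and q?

6

Pick X [1,1], X [2,4], T [3,5], X [4,8], T [11,9], X [13,10]; all 6 characters appear in both, in order. Since dp[13][10] = 6, nothing longer is possible.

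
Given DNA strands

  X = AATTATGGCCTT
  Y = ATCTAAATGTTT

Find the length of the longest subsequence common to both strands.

8

Let dp[i][j] be the LCS length of the first i bases of X and the first j bases of Y. dp[i][j] = dp[i-1][j-1]+1 when the i-th and j-th bases match, else max(dp[i-1][j], dp[i][j-1]).
    ·  A  T  C  T  A  A  A  T  G  T  T  T
 ·  0  0  0  0  0  0  0  0  0  0  0  0  0
 A  0  1  1  1  1  1  1  1  1  1  1  1  1
 A  0  1  1  1  1  2  2  2  2  2  2  2  2
 T  0  1  2  2  2  2  2  2  3  3  3  3  3
 T  0  1  2  2  3  3  3  3  3  3  4  4  4
 A  0  1  2  2  3  4  4  4  4  4  4  4  4
 T  0  1  2  2  3  4  4  4  5  5  5  5  5
 G  0  1  2  2  3  4  4  4  5  6  6  6  6
 G  0  1  2  2  3  4  4  4  5  6  6  6  6
 C  0  1  2  3  3  4  4  4  5  6  6  6  6
 C  0  1  2  3  3  4  4  4  5  6  6  6  6
 T  0  1  2  3  4  4  4  4  5  6  7  7  7
 T  0  1  2  3  4  4  4  4  5  6  7  8  8
dp[12][12] = 8. One LCS (by backtracking along matches): ATTATGTT.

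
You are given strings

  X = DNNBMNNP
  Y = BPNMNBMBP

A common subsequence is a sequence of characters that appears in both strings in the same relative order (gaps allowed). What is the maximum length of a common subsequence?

Pick N (X #2, Y #3) → N (X #3, Y #5) → B (X #4, Y #6) → M (X #5, Y #7) → P (X #8, Y #9); all 5 characters appear in both, in order. dp[8][9] = 5 confirms this is the maximum.

5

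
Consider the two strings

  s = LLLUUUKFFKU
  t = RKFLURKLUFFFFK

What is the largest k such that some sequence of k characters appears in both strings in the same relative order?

6

One common subsequence of length 6: L (s #1, t #4); then L (s #3, t #8); then U (s #4, t #9); then F (s #8, t #12); then F (s #9, t #13); then K (s #10, t #14). dp[11][14] = 6 confirms this is the maximum.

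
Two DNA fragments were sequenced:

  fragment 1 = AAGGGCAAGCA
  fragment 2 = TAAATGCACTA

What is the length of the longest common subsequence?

7

Let dp[i][j] be the LCS length of the first i bases of fragment 1 and the first j bases of fragment 2. dp[i][j] = dp[i-1][j-1]+1 when the i-th and j-th bases match, else max(dp[i-1][j], dp[i][j-1]).
    ·  T  A  A  A  T  G  C  A  C  T  A
 ·  0  0  0  0  0  0  0  0  0  0  0  0
 A  0  0  1  1  1  1  1  1  1  1  1  1
 A  0  0  1  2  2  2  2  2  2  2  2  2
 G  0  0  1  2  2  2  3  3  3  3  3  3
 G  0  0  1  2  2  2  3  3  3  3  3  3
 G  0  0  1  2  2  2  3  3  3  3  3  3
 C  0  0  1  2  2  2  3  4  4  4  4  4
 A  0  0  1  2  3  3  3  4  5  5  5  5
 A  0  0  1  2  3  3  3  4  5  5  5  6
 G  0  0  1  2  3  3  4  4  5  5  5  6
 C  0  0  1  2  3  3  4  5  5  6  6  6
 A  0  0  1  2  3  3  4  5  6  6  6  7
dp[11][11] = 7. One LCS (by backtracking along matches): AAGCACA.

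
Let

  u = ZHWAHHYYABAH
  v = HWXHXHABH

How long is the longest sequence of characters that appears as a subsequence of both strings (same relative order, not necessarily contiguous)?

Pick H (u #2, v #1); then W (u #3, v #2); then H (u #5, v #4); then H (u #6, v #6); then A (u #9, v #7); then B (u #10, v #8); then H (u #12, v #9); all 7 characters appear in both, in order. dp[12][9] = 7 confirms this is the maximum.

7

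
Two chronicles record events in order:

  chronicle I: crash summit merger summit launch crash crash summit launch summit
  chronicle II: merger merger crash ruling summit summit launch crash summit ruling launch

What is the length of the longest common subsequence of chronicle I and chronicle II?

Taking crash at chronicle I[1]=chronicle II[3]; then summit at chronicle I[2]=chronicle II[5]; then summit at chronicle I[4]=chronicle II[6]; then launch at chronicle I[5]=chronicle II[7]; then crash at chronicle I[7]=chronicle II[8]; then summit at chronicle I[8]=chronicle II[9]; then launch at chronicle I[9]=chronicle II[11] gives a common subsequence of length 7. The LCS DP gives dp[10][11] = 7, so this is optimal.

7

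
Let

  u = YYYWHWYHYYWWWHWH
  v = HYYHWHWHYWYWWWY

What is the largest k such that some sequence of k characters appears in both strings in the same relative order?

11

Taking Y at u[1]=v[2], Y at u[2]=v[3], W at u[4]=v[5], H at u[5]=v[6], W at u[6]=v[7], H at u[8]=v[8], Y at u[9]=v[9], Y at u[10]=v[11], W at u[11]=v[12], W at u[12]=v[13], W at u[13]=v[14] gives a common subsequence of length 11. The LCS DP gives dp[16][15] = 11, so this is optimal.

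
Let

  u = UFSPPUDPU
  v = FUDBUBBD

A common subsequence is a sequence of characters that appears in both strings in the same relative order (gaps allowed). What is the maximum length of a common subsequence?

Let dp[i][j] be the LCS length of the first i characters of u and the first j characters of v. dp[i][j] = dp[i-1][j-1]+1 when the i-th and j-th characters match, else max(dp[i-1][j], dp[i][j-1]).
    ·  F  U  D  B  U  B  B  D
 ·  0  0  0  0  0  0  0  0  0
 U  0  0  1  1  1  1  1  1  1
 F  0  1  1  1  1  1  1  1  1
 S  0  1  1  1  1  1  1  1  1
 P  0  1  1  1  1  1  1  1  1
 P  0  1  1  1  1  1  1  1  1
 U  0  1  2  2  2  2  2  2  2
 D  0  1  2  3  3  3  3  3  3
 P  0  1  2  3  3  3  3  3  3
 U  0  1  2  3  3  4  4  4  4
dp[9][8] = 4. One LCS (by backtracking along matches): FUDU.

4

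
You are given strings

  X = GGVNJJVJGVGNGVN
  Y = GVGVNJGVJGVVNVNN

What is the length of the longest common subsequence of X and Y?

One common subsequence of length 12: G at X[1]=Y[1]; then G at X[2]=Y[3]; then V at X[3]=Y[4]; then N at X[4]=Y[5]; then J at X[5]=Y[6]; then V at X[7]=Y[8]; then J at X[8]=Y[9]; then G at X[9]=Y[10]; then V at X[10]=Y[12]; then N at X[12]=Y[13]; then V at X[14]=Y[14]; then N at X[15]=Y[16]. Since dp[15][16] = 12, nothing longer is possible.

12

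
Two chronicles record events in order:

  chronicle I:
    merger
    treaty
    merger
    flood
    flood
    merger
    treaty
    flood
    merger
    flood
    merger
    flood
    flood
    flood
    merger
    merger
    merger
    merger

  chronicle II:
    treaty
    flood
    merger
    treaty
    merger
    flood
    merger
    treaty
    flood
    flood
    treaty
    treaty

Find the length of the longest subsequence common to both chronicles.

9

One common subsequence of length 9: treaty (chronicle I #2, chronicle II #1), then flood (chronicle I #5, chronicle II #2), then merger (chronicle I #6, chronicle II #3), then treaty (chronicle I #7, chronicle II #4), then merger (chronicle I #9, chronicle II #5), then flood (chronicle I #10, chronicle II #6), then merger (chronicle I #11, chronicle II #7), then flood (chronicle I #12, chronicle II #9), then flood (chronicle I #13, chronicle II #10), and the DP table's final entry dp[18][12] is also 9, so no common subsequence is longer.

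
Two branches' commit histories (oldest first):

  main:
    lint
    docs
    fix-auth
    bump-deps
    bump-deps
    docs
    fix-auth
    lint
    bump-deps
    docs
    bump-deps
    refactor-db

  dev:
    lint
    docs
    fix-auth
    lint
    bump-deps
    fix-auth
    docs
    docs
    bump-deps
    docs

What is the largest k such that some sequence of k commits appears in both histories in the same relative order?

7

Match lint at main[1]=dev[1], docs at main[2]=dev[2], fix-auth at main[3]=dev[3], bump-deps at main[4]=dev[5], docs at main[6]=dev[8], bump-deps at main[9]=dev[9], docs at main[10]=dev[10] — 7 commits in the same relative order in both. Since dp[12][10] = 7, nothing longer is possible.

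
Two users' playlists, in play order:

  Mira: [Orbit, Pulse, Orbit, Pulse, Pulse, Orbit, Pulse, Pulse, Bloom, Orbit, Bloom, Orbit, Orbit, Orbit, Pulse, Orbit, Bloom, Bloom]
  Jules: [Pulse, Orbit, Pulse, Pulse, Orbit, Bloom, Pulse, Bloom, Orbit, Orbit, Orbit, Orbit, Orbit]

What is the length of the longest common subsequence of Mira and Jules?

12

Pick Pulse at Mira[2]=Jules[1], then Orbit at Mira[3]=Jules[2], then Pulse at Mira[4]=Jules[3], then Pulse at Mira[5]=Jules[4], then Orbit at Mira[6]=Jules[5], then Pulse at Mira[8]=Jules[7], then Bloom at Mira[9]=Jules[8], then Orbit at Mira[10]=Jules[9], then Orbit at Mira[12]=Jules[10], then Orbit at Mira[13]=Jules[11], then Orbit at Mira[14]=Jules[12], then Orbit at Mira[16]=Jules[13]; all 12 songs appear in both, in order. dp[18][13] = 12 confirms this is the maximum.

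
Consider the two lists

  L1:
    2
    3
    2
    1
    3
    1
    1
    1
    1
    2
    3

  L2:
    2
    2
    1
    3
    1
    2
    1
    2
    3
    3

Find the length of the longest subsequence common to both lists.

8

Match 2 [1,1], then 2 [3,2], then 1 [4,3], then 3 [5,4], then 1 [6,5], then 1 [9,7], then 2 [10,8], then 3 [11,10] — 8 values in the same relative order in both. dp[11][10] = 8 confirms this is the maximum.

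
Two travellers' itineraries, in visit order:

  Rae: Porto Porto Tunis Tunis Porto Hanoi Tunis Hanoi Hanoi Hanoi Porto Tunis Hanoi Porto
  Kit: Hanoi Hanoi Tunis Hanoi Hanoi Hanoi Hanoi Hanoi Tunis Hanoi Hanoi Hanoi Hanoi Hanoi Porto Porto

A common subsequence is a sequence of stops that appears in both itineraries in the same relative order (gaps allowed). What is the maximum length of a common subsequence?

Match Tunis [3,3], then Tunis [4,9], then Hanoi [6,11], then Hanoi [8,12], then Hanoi [9,13], then Hanoi [10,14], then Porto [11,15], then Porto [14,16] — 8 stops in the same relative order in both. The LCS DP gives dp[14][16] = 8, so this is optimal.

8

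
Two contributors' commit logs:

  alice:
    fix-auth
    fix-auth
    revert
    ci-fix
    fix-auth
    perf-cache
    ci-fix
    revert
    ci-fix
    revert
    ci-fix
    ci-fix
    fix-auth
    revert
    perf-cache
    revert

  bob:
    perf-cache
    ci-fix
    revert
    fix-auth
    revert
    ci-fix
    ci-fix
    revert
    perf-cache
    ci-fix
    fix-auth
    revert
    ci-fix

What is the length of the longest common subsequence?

One common subsequence of length 9: perf-cache at alice[6]=bob[1], then ci-fix at alice[7]=bob[2], then revert at alice[8]=bob[3], then revert at alice[10]=bob[5], then ci-fix at alice[11]=bob[6], then ci-fix at alice[12]=bob[7], then revert at alice[14]=bob[8], then perf-cache at alice[15]=bob[9], then revert at alice[16]=bob[12]. Since dp[16][13] = 9, nothing longer is possible.

9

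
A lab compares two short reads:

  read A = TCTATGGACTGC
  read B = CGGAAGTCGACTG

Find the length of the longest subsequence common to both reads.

8

Match C at read A[2]=read B[1], then A at read A[4]=read B[5], then T at read A[5]=read B[7], then G at read A[7]=read B[9], then A at read A[8]=read B[10], then C at read A[9]=read B[11], then T at read A[10]=read B[12], then G at read A[11]=read B[13] — 8 bases in the same relative order in both. The LCS DP gives dp[12][13] = 8, so this is optimal.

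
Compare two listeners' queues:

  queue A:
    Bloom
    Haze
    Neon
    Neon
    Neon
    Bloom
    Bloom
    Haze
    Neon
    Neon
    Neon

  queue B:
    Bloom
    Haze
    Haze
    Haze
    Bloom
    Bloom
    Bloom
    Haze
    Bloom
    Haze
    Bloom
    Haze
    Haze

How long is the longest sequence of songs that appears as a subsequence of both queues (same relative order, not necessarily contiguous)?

5

Match Bloom [1,7]; then Haze [2,8]; then Bloom [6,9]; then Bloom [7,11]; then Haze [8,13] — 5 songs in the same relative order in both. dp[11][13] = 5 confirms this is the maximum.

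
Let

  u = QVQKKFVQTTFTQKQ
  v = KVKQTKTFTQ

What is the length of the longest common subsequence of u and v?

Let dp[i][j] be the LCS length of the first i characters of u and the first j characters of v. dp[i][j] = dp[i-1][j-1]+1 when the i-th and j-th characters match, else max(dp[i-1][j], dp[i][j-1]).
    ·  K  V  K  Q  T  K  T  F  T  Q
 ·  0  0  0  0  0  0  0  0  0  0  0
 Q  0  0  0  0  1  1  1  1  1  1  1
 V  0  0  1  1  1  1  1  1  1  1  1
 Q  0  0  1  1  2  2  2  2  2  2  2
 K  0  1  1  2  2  2  3  3  3  3  3
 K  0  1  1  2  2  2  3  3  3  3  3
 F  0  1  1  2  2  2  3  3  4  4  4
 V  0  1  2  2  2  2  3  3  4  4  4
 Q  0  1  2  2  3  3  3  3  4  4  5
 T  0  1  2  2  3  4  4  4  4  5  5
 T  0  1  2  2  3  4  4  5  5  5  5
 F  0  1  2  2  3  4  4  5  6  6  6
 T  0  1  2  2  3  4  4  5  6  7  7
 Q  0  1  2  2  3  4  4  5  6  7  8
 K  0  1  2  3  3  4  5  5  6  7  8
 Q  0  1  2  3  4  4  5  5  6  7  8
dp[15][10] = 8. One LCS (by backtracking along matches): VKQTTFTQ.

8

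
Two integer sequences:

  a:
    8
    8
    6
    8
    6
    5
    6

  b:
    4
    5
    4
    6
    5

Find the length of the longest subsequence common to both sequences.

2

Match 6 (a #5, b #4); then 5 (a #6, b #5) — 2 values in the same relative order in both. dp[7][5] = 2 confirms this is the maximum.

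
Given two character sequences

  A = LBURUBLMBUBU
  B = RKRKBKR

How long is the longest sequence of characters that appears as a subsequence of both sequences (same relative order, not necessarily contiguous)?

2

Pick B at A[2]=B[5]; then R at A[4]=B[7]; all 2 characters appear in both, in order, and the DP table's final entry dp[12][7] is also 2, so no common subsequence is longer.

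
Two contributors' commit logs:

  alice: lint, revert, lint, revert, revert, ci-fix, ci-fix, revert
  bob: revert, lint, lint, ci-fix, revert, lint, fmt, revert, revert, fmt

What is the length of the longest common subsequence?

Pick lint (alice #1, bob #3), revert (alice #2, bob #5), lint (alice #3, bob #6), revert (alice #4, bob #8), revert (alice #5, bob #9); all 5 commits appear in both, in order. dp[8][10] = 5 confirms this is the maximum.

5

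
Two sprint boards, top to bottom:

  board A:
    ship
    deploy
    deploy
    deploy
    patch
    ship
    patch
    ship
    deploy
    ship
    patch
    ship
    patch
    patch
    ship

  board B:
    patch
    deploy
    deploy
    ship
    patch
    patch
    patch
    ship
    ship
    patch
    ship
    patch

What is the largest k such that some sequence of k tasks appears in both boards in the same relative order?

9

Pick deploy [2,2]; then deploy [3,3]; then patch [5,6]; then patch [7,7]; then ship [8,8]; then ship [10,9]; then patch [11,10]; then ship [12,11]; then patch [14,12]; all 9 tasks appear in both, in order. The LCS DP gives dp[15][12] = 9, so this is optimal.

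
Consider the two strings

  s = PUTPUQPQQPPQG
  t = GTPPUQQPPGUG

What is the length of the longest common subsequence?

8

Match P at s[1]=t[3]; then P at s[4]=t[4]; then U at s[5]=t[5]; then Q at s[8]=t[6]; then Q at s[9]=t[7]; then P at s[10]=t[8]; then P at s[11]=t[9]; then G at s[13]=t[12] — 8 characters in the same relative order in both. The LCS DP gives dp[13][12] = 8, so this is optimal.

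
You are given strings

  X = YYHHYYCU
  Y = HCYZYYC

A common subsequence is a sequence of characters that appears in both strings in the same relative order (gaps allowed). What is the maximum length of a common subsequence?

Let dp[i][j] be the LCS length of the first i characters of X and the first j characters of Y. dp[i][j] = dp[i-1][j-1]+1 when the i-th and j-th characters match, else max(dp[i-1][j], dp[i][j-1]).
    ·  H  C  Y  Z  Y  Y  C
 ·  0  0  0  0  0  0  0  0
 Y  0  0  0  1  1  1  1  1
 Y  0  0  0  1  1  2  2  2
 H  0  1  1  1  1  2  2  2
 H  0  1  1  1  1  2  2  2
 Y  0  1  1  2  2  2  3  3
 Y  0  1  1  2  2  3  3  3
 C  0  1  2  2  2  3  3  4
 U  0  1  2  2  2  3  3  4
dp[8][7] = 4. One LCS (by backtracking along matches): YYYC.

4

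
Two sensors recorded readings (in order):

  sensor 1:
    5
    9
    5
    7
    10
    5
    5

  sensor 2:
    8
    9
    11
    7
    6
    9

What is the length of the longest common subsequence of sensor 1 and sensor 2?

Match 9 at sensor 1[2]=sensor 2[2], then 7 at sensor 1[4]=sensor 2[4] — 2 values in the same relative order in both, and the DP table's final entry dp[7][6] is also 2, so no common subsequence is longer.

2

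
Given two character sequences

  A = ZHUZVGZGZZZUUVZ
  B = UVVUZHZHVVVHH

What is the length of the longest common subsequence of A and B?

Match Z at A[1]=B[5] → H at A[2]=B[6] → Z at A[4]=B[7] → V at A[5]=B[10] → V at A[14]=B[11] — 5 characters in the same relative order in both, and the DP table's final entry dp[15][13] is also 5, so no common subsequence is longer.

5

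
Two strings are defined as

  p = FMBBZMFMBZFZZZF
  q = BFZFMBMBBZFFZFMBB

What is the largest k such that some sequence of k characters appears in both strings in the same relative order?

9

Taking F [1,4], M [2,7], B [3,8], B [4,9], Z [5,10], F [7,11], F [11,12], Z [14,13], F [15,14] gives a common subsequence of length 9, and the DP table's final entry dp[15][17] is also 9, so no common subsequence is longer.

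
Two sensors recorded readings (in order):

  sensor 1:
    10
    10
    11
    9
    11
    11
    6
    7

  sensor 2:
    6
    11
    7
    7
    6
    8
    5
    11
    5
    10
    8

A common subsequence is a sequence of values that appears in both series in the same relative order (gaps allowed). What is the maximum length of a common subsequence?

2

Let dp[i][j] be the LCS length of the first i values of sensor 1 and the first j values of sensor 2. dp[i][j] = dp[i-1][j-1]+1 when the i-th and j-th values match, else max(dp[i-1][j], dp[i][j-1]).
    ·  6 11  7  7  6  8  5 11  5 10  8
 ·  0  0  0  0  0  0  0  0  0  0  0  0
10  0  0  0  0  0  0  0  0  0  0  1  1
10  0  0  0  0  0  0  0  0  0  0  1  1
11  0  0  1  1  1  1  1  1  1  1  1  1
 9  0  0  1  1  1  1  1  1  1  1  1  1
11  0  0  1  1  1  1  1  1  2  2  2  2
11  0  0  1  1  1  1  1  1  2  2  2  2
 6  0  1  1  1  1  2  2  2  2  2  2  2
 7  0  1  1  2  2  2  2  2  2  2  2  2
dp[8][11] = 2. One LCS (by backtracking along matches): 11, 11.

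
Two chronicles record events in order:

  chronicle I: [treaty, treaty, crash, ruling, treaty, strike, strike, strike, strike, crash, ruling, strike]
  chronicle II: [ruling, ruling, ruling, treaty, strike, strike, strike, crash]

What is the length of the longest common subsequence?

6

Pick ruling at chronicle I[4]=chronicle II[3], treaty at chronicle I[5]=chronicle II[4], strike at chronicle I[7]=chronicle II[5], strike at chronicle I[8]=chronicle II[6], strike at chronicle I[9]=chronicle II[7], crash at chronicle I[10]=chronicle II[8]; all 6 events appear in both, in order. dp[12][8] = 6 confirms this is the maximum.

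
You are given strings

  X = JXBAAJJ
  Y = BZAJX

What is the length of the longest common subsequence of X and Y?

Let dp[i][j] be the LCS length of the first i characters of X and the first j characters of Y. dp[i][j] = dp[i-1][j-1]+1 when the i-th and j-th characters match, else max(dp[i-1][j], dp[i][j-1]).
    ·  B  Z  A  J  X
 ·  0  0  0  0  0  0
 J  0  0  0  0  1  1
 X  0  0  0  0  1  2
 B  0  1  1  1  1  2
 A  0  1  1  2  2  2
 A  0  1  1  2  2  2
 J  0  1  1  2  3  3
 J  0  1  1  2  3  3
dp[7][5] = 3. One LCS (by backtracking along matches): BAJ.

3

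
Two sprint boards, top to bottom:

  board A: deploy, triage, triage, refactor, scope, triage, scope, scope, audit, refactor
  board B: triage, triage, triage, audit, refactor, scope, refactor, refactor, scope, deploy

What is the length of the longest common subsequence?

5

Taking triage at board A[2]=board B[2], triage at board A[3]=board B[3], refactor at board A[4]=board B[5], scope at board A[5]=board B[6], scope at board A[7]=board B[9] gives a common subsequence of length 5, and the DP table's final entry dp[10][10] is also 5, so no common subsequence is longer.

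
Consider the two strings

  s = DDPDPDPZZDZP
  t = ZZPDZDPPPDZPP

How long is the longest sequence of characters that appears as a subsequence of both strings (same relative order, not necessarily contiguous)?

8

Taking D (s #1, t #4) → D (s #2, t #6) → P (s #3, t #7) → P (s #5, t #8) → P (s #7, t #9) → D (s #10, t #10) → Z (s #11, t #11) → P (s #12, t #13) gives a common subsequence of length 8. Since dp[12][13] = 8, nothing longer is possible.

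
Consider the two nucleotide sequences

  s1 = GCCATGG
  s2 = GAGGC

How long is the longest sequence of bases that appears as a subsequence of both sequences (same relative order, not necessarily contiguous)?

4

Let dp[i][j] be the LCS length of the first i bases of s1 and the first j bases of s2. dp[i][j] = dp[i-1][j-1]+1 when the i-th and j-th bases match, else max(dp[i-1][j], dp[i][j-1]).
    ·  G  A  G  G  C
 ·  0  0  0  0  0  0
 G  0  1  1  1  1  1
 C  0  1  1  1  1  2
 C  0  1  1  1  1  2
 A  0  1  2  2  2  2
 T  0  1  2  2  2  2
 G  0  1  2  3  3  3
 G  0  1  2  3  4  4
dp[7][5] = 4. One LCS (by backtracking along matches): GAGG.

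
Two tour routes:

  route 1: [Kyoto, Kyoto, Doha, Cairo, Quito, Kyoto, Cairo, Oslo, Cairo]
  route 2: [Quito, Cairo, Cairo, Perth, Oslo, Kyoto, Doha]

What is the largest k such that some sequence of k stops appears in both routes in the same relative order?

3

Taking Cairo at route 1[4]=route 2[2], then Cairo at route 1[7]=route 2[3], then Oslo at route 1[8]=route 2[5] gives a common subsequence of length 3. dp[9][7] = 3 confirms this is the maximum.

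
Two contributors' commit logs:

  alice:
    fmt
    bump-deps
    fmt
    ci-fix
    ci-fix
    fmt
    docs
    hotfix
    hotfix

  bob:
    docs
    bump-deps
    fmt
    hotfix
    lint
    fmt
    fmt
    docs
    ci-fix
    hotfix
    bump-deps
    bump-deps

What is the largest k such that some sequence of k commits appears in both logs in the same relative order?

5

One common subsequence of length 5: fmt at alice[1]=bob[3]; then fmt at alice[3]=bob[6]; then fmt at alice[6]=bob[7]; then docs at alice[7]=bob[8]; then hotfix at alice[8]=bob[10]. Since dp[9][12] = 5, nothing longer is possible.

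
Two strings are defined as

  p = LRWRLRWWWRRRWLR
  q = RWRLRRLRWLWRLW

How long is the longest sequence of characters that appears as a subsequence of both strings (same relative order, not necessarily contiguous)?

Pick R [2,1]; then W [3,2]; then R [4,3]; then L [5,4]; then R [6,5]; then R [10,6]; then R [12,8]; then W [13,9]; then L [14,10]; then R [15,12]; all 10 characters appear in both, in order. dp[15][14] = 10 confirms this is the maximum.

10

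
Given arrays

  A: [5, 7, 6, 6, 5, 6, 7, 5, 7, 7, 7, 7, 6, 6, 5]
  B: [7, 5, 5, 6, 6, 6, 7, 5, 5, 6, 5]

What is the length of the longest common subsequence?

Match 5 (A #1, B #3) → 6 (A #3, B #4) → 6 (A #4, B #5) → 6 (A #6, B #6) → 7 (A #7, B #7) → 5 (A #8, B #9) → 6 (A #14, B #10) → 5 (A #15, B #11) — 8 values in the same relative order in both, and the DP table's final entry dp[15][11] is also 8, so no common subsequence is longer.

8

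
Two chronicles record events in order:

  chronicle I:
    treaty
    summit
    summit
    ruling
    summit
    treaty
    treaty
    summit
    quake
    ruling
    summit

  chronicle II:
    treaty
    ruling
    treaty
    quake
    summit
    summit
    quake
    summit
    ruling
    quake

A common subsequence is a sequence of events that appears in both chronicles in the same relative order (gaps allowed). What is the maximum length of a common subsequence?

6

One common subsequence of length 6: treaty (chronicle I #1, chronicle II #1) → ruling (chronicle I #4, chronicle II #2) → summit (chronicle I #5, chronicle II #5) → summit (chronicle I #8, chronicle II #6) → quake (chronicle I #9, chronicle II #7) → ruling (chronicle I #10, chronicle II #9). Since dp[11][10] = 6, nothing longer is possible.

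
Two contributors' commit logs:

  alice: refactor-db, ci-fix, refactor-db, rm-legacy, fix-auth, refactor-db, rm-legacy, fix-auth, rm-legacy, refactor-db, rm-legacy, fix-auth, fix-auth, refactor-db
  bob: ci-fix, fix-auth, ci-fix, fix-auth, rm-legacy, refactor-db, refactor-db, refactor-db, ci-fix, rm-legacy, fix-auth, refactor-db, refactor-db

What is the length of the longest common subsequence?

8

One common subsequence of length 8: ci-fix (alice #2, bob #1), then fix-auth (alice #5, bob #2), then fix-auth (alice #8, bob #4), then rm-legacy (alice #9, bob #5), then refactor-db (alice #10, bob #8), then rm-legacy (alice #11, bob #10), then fix-auth (alice #12, bob #11), then refactor-db (alice #14, bob #13). dp[14][13] = 8 confirms this is the maximum.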